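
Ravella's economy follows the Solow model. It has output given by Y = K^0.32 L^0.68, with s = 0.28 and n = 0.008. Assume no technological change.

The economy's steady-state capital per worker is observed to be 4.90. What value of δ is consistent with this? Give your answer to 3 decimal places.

Steady state requires s·f(k) = (n + δ)·k, i.e. s·k^α = (n + δ)·k.
So s / (n + δ) = (k*)^(1−α) = 4.90^0.68 = 2.9467.
Therefore n + δ = s / 2.9467 = 0.28 / 2.9467 = 0.0950, so δ = 0.0950 − 0.008 = 0.0870.

δ ≈ 0.087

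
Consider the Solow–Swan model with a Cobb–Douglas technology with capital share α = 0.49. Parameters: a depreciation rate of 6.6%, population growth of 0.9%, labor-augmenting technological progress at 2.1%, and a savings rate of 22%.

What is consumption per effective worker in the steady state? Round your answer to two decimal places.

In steady state, investment equals break-even investment: s·k^α = (n + g + δ)·k.
Dividing both sides by k: k^(1−α) = s / (n + g + δ).
k^0.51 = 0.22 / (0.009 + 0.021 + 0.066) = 0.22 / 0.096 = 2.2917
k* = 2.2917^(1/0.51) ≈ 5.0838
y* = (k*)^α = 5.0838^0.49 ≈ 2.2184
c* = (1 − s)·y* = (1 − 0.22) × 2.2184 ≈ 1.7304

c* = 1.73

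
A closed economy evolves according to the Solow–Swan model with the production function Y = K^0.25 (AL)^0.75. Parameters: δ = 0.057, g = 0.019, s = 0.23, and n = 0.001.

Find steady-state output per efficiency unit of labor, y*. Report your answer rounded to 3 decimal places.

At the steady state, Δk = 0, so s·k^α = (n + g + δ)·k.
Rearranging, k^(1−α) = s / (n + g + δ).
k^0.75 = 0.23 / (0.001 + 0.019 + 0.057) = 0.23 / 0.077 = 2.9870
k* = 2.9870^(1/0.75) ≈ 4.3018
y* = (k*)^α = 4.3018^0.25 ≈ 1.4402

y* = 1.440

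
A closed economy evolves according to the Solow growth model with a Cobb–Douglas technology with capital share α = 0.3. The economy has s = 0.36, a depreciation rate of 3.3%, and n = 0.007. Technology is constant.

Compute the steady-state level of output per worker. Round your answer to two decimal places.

y* ≈ 2.56

Steady state requires s·f(k) = (n + δ)·k, i.e. s·k^α = (n + δ)·k.
Dividing both sides by k: k^(1−α) = s / (n + δ).
k^0.7 = 0.36 / (0.007 + 0.033) = 0.36 / 0.040 = 9.0000
k* = 9.0000^(1/0.7) ≈ 23.0783
y* = (k*)^α = 23.0783^0.3 ≈ 2.5643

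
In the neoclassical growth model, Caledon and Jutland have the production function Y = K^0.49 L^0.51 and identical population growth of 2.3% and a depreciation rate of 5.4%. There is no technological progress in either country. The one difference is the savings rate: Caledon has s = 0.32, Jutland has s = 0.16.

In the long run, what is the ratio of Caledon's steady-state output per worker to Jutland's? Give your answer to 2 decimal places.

Steady-state y* = [s/(n + δ)]^(α/(1−α)), so the ratio is [ (s_C/(n + δ)_C) / (s_J/(n + δ)_J) ]^0.9608.
s_C/(n + δ)_C = 0.32/0.077 = 4.1558; s_J/(n + δ)_J = 0.16/0.077 = 2.0779.
Ratio = (4.1558/2.0779)^0.9608 = 2.0000^0.9608 ≈ 1.9464

ratio ≈ 1.95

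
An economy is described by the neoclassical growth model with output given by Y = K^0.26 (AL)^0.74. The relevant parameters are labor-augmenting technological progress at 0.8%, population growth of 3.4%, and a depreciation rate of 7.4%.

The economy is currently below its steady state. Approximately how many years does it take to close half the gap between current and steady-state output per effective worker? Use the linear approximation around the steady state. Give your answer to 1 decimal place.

about 8.1 years

Near the steady state the convergence rate is λ = (1 − α)(n + g + δ).
λ = (1 − 0.26) × 0.116 = 0.74 × 0.116 = 0.08584
Half-life = ln 2 / λ = 0.6931 / 0.08584 ≈ 8.07 years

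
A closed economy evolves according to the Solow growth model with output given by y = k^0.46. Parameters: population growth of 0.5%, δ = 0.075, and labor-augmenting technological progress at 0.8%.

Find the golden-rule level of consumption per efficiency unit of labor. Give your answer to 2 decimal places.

c_gold ≈ 2.21

At the golden rule, f'(k) = n + g + δ, so α·k^(α−1) = n + g + δ and k_gold = (α/(n + g + δ))^(1/(1−α)).
k_gold = (0.46/0.088)^(1/0.54) = 5.2273^1.8519 ≈ 21.3884
c_gold = f(k_gold) − (n + g + δ)·k_gold = 4.0915 − 0.088×21.3884 ≈ 2.2093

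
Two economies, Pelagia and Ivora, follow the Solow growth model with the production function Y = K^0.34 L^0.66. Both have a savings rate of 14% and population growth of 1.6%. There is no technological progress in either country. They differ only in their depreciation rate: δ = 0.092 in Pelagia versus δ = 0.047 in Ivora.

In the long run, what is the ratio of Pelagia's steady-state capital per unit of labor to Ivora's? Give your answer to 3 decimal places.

ratio ≈ 0.442

Steady-state k* = [s/(n + δ)]^(1/(1−α)), so the ratio is [ (s_P/(n + δ)_P) / (s_I/(n + δ)_I) ]^1.5152.
s_P/(n + δ)_P = 0.14/0.108 = 1.2963; s_I/(n + δ)_I = 0.14/0.063 = 2.2222.
Ratio = (1.2963/2.2222)^1.5152 = 0.5833^1.5152 ≈ 0.4419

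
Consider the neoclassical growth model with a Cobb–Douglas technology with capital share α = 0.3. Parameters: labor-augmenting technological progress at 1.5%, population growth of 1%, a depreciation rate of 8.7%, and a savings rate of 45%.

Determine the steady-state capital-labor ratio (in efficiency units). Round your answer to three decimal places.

k* ≈ 7.292

In steady state, investment equals break-even investment: s·k^α = (n + g + δ)·k.
Rearranging, k^(1−α) = s / (n + g + δ).
k^0.7 = 0.45 / (0.010 + 0.015 + 0.087) = 0.45 / 0.112 = 4.0179
k* = 4.0179^(1/0.7) ≈ 7.2922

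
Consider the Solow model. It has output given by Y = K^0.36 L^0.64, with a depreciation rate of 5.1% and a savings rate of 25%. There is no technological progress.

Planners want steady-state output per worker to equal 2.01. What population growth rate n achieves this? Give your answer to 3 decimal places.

n ≈ 0.021

In steady state, investment equals break-even investment: s·k^α = (n + δ)·k.
Since y* = [s/(n + δ)]^(α/(1−α)), we have s/(n + δ) = (y*)^((1−α)/α) = 2.01^1.7778 = 3.4596.
Therefore n + δ = s / 3.4596 = 0.25 / 3.4596 = 0.0723, so n = 0.0723 − 0.051 = 0.0213.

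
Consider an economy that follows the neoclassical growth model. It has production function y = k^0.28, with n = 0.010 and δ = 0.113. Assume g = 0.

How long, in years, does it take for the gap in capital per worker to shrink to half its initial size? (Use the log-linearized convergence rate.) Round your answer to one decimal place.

half-life ≈ 7.8 years

Near the steady state the convergence rate is λ = (1 − α)(n + δ).
λ = (1 − 0.28) × 0.123 = 0.72 × 0.123 = 0.08856
Half-life = ln 2 / λ = 0.6931 / 0.08856 ≈ 7.83 years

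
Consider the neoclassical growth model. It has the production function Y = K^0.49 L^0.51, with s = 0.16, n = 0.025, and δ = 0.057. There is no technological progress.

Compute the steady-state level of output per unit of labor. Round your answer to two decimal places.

y* ≈ 1.90

At the steady state, Δk = 0, so s·k^α = (n + δ)·k.
Dividing both sides by k: k^(1−α) = s / (n + δ).
k^0.51 = 0.16 / (0.025 + 0.057) = 0.16 / 0.082 = 1.9512
k* = 1.9512^(1/0.51) ≈ 3.7087
y* = (k*)^α = 3.7087^0.49 ≈ 1.9007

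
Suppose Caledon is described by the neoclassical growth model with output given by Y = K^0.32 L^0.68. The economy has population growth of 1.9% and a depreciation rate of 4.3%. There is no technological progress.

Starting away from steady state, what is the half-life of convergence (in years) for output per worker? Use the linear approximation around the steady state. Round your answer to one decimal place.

Near the steady state the convergence rate is λ = (1 − α)(n + δ).
λ = (1 − 0.32) × 0.062 = 0.68 × 0.062 = 0.04216
Half-life = ln 2 / λ = 0.6931 / 0.04216 ≈ 16.44 years

about 16.4 years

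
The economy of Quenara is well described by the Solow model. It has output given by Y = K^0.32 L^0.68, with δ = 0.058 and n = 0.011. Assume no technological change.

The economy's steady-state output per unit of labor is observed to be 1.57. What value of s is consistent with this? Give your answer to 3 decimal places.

s ≈ 0.180

In steady state, investment equals break-even investment: s·k^α = (n + δ)·k.
Since y* = [s/(n + δ)]^(α/(1−α)), we have s/(n + δ) = (y*)^((1−α)/α) = 1.57^2.125 = 2.6079.
Therefore s = 2.6079 × (n + δ) = 2.6079 × 0.069 = 0.1799.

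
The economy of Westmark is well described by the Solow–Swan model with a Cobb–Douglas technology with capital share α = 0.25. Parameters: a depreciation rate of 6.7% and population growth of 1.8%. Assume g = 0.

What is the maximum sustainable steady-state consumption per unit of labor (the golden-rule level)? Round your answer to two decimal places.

At the golden rule, f'(k) = n + δ, so α·k^(α−1) = n + δ and k_gold = (α/(n + δ))^(1/(1−α)).
k_gold = (0.25/0.085)^(1/0.75) = 2.9412^1.3333 ≈ 4.2139
c_gold = f(k_gold) − (n + δ)·k_gold = 1.4328 − 0.085×4.2139 ≈ 1.0746

c_gold ≈ 1.07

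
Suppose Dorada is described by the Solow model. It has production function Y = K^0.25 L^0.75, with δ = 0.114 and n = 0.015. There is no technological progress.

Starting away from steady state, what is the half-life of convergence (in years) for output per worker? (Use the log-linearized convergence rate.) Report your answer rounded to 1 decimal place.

t_½ ≈ 7.2 years

Near the steady state the convergence rate is λ = (1 − α)(n + δ).
λ = (1 − 0.25) × 0.129 = 0.75 × 0.129 = 0.09675
Half-life = ln 2 / λ = 0.6931 / 0.09675 ≈ 7.16 years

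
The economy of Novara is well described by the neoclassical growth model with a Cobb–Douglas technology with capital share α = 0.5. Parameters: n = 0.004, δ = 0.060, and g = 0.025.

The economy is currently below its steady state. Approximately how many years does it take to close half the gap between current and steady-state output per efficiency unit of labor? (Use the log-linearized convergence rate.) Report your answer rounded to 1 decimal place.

Near the steady state the convergence rate is λ = (1 − α)(n + g + δ).
λ = (1 − 0.5) × 0.089 = 0.5 × 0.089 = 0.0445
Half-life = ln 2 / λ = 0.6931 / 0.0445 ≈ 15.58 years

about 15.6 years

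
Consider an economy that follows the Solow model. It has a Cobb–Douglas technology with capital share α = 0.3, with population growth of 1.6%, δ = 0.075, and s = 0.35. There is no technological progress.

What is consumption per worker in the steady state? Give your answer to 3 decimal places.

c* ≈ 1.158

In steady state, investment equals break-even investment: s·k^α = (n + δ)·k.
Dividing both sides by k: k^(1−α) = s / (n + δ).
k^0.7 = 0.35 / (0.016 + 0.075) = 0.35 / 0.091 = 3.8462
k* = 3.8462^(1/0.7) ≈ 6.8511
y* = (k*)^α = 6.8511^0.3 ≈ 1.7813
c* = (1 − s)·y* = (1 − 0.35) × 1.7813 ≈ 1.1578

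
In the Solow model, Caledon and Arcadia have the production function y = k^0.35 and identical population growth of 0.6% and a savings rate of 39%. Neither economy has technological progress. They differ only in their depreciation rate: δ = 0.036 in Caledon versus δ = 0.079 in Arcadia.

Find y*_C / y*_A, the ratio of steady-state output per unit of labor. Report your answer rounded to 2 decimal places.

Steady-state y* = [s/(n + δ)]^(α/(1−α)), so the ratio is [ (s_C/(n + δ)_C) / (s_A/(n + δ)_A) ]^0.5385.
s_C/(n + δ)_C = 0.39/0.042 = 9.2857; s_A/(n + δ)_A = 0.39/0.085 = 4.5882.
Ratio = (9.2857/4.5882)^0.5385 = 2.0238^0.5385 ≈ 1.4617

ratio ≈ 1.46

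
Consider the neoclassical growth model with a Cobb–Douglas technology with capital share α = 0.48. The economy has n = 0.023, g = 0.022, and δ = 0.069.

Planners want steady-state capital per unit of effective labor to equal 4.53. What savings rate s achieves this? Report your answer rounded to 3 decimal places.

At the steady state, Δk = 0, so s·k^α = (n + g + δ)·k.
So s / (n + g + δ) = (k*)^(1−α) = 4.53^0.52 = 2.1937.
Therefore s = 2.1937 × (n + g + δ) = 2.1937 × 0.114 = 0.2501.

s ≈ 0.250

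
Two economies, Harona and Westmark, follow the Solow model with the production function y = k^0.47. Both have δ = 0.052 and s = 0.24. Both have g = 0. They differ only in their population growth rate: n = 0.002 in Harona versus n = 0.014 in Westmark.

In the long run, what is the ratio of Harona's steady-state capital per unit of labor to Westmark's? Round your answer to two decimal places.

Steady-state k* = [s/(n + δ)]^(1/(1−α)), so the ratio is [ (s_H/(n + δ)_H) / (s_W/(n + δ)_W) ]^1.8868.
s_H/(n + δ)_H = 0.24/0.054 = 4.4444; s_W/(n + δ)_W = 0.24/0.066 = 3.6364.
Ratio = (4.4444/3.6364)^1.8868 = 1.2222^1.8868 ≈ 1.4602

ratio ≈ 1.46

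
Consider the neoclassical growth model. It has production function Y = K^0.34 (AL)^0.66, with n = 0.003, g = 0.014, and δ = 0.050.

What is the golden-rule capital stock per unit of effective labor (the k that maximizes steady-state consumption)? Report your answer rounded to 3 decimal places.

k_gold ≈ 11.716

The golden rule sets f'(k) = n + g + δ, i.e. α·k^(α−1) = n + g + δ.
So k^(1−α) = α / (n + g + δ) = 0.34 / 0.067 = 5.0746.
k_gold = 5.0746^(1/0.66) ≈ 11.7163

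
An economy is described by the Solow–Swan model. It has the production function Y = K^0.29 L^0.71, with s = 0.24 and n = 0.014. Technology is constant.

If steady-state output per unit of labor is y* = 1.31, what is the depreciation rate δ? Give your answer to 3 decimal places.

δ ≈ 0.110

In steady state, investment equals break-even investment: s·k^α = (n + δ)·k.
Since y* = [s/(n + δ)]^(α/(1−α)), we have s/(n + δ) = (y*)^((1−α)/α) = 1.31^2.4483 = 1.9369.
Therefore n + δ = s / 1.9369 = 0.24 / 1.9369 = 0.1239, so δ = 0.1239 − 0.014 = 0.1099.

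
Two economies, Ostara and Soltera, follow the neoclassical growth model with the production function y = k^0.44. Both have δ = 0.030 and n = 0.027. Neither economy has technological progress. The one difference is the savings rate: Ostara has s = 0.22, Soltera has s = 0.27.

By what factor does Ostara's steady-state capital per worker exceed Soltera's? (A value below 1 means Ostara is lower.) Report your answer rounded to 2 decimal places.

Steady-state k* = [s/(n + δ)]^(1/(1−α)), so the ratio is [ (s_O/(n + δ)_O) / (s_S/(n + δ)_S) ]^1.7857.
s_O/(n + δ)_O = 0.22/0.057 = 3.8596; s_S/(n + δ)_S = 0.27/0.057 = 4.7368.
Ratio = (3.8596/4.7368)^1.7857 = 0.8148^1.7857 ≈ 0.6937

ratio ≈ 0.69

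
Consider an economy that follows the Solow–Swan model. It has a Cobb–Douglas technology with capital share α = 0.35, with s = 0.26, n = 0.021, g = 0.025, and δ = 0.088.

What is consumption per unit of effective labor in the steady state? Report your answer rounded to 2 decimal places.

c* = 1.06

In steady state, investment equals break-even investment: s·k^α = (n + g + δ)·k.
Dividing both sides by k: k^(1−α) = s / (n + g + δ).
k^0.65 = 0.26 / (0.021 + 0.025 + 0.088) = 0.26 / 0.134 = 1.9403
k* = 1.9403^(1/0.65) ≈ 2.7725
y* = (k*)^α = 2.7725^0.35 ≈ 1.4289
c* = (1 − s)·y* = (1 − 0.26) × 1.4289 ≈ 1.0574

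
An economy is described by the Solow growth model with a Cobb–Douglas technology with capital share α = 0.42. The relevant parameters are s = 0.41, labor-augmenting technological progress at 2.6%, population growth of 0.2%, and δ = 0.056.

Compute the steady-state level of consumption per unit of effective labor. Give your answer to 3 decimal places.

c* = 1.860

In steady state, investment equals break-even investment: s·k^α = (n + g + δ)·k.
Dividing both sides by k: k^(1−α) = s / (n + g + δ).
k^0.58 = 0.41 / (0.002 + 0.026 + 0.056) = 0.41 / 0.084 = 4.8810
k* = 4.8810^(1/0.58) ≈ 15.3845
y* = (k*)^α = 15.3845^0.42 ≈ 3.1519
c* = (1 − s)·y* = (1 − 0.41) × 3.1519 ≈ 1.8596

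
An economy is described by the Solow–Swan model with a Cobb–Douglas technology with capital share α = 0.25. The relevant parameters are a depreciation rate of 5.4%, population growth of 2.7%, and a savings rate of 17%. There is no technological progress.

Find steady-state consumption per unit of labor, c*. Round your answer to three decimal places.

c* = 1.063

At the steady state, Δk = 0, so s·k^α = (n + δ)·k.
Dividing both sides by k: k^(1−α) = s / (n + δ).
k^0.75 = 0.17 / (0.027 + 0.054) = 0.17 / 0.081 = 2.0988
k* = 2.0988^(1/0.75) ≈ 2.6872
y* = (k*)^α = 2.6872^0.25 ≈ 1.2803
c* = (1 − s)·y* = (1 − 0.17) × 1.2803 ≈ 1.0626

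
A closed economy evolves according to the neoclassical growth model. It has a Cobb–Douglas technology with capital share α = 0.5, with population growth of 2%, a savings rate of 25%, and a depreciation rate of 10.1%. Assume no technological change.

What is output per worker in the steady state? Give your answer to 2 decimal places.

At the steady state, Δk = 0, so s·k^α = (n + δ)·k.
Dividing both sides by k: k^(1−α) = s / (n + δ).
k^0.5 = 0.25 / (0.020 + 0.101) = 0.25 / 0.121 = 2.0661
k* = 2.0661^(1/0.5) ≈ 4.2688
y* = (k*)^α = 4.2688^0.5 ≈ 2.0661

y* = 2.07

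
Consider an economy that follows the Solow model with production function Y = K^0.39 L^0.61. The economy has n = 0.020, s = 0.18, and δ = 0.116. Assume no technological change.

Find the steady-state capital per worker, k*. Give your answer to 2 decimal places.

k* ≈ 1.58

In steady state, investment equals break-even investment: s·k^α = (n + δ)·k.
Rearranging, k^(1−α) = s / (n + δ).
k^0.61 = 0.18 / (0.020 + 0.116) = 0.18 / 0.136 = 1.3235
k* = 1.3235^(1/0.61) ≈ 1.5832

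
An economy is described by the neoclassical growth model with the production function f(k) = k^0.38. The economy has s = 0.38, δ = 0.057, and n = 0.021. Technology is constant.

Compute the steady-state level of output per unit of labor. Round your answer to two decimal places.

y* = 2.64

At the steady state, Δk = 0, so s·k^α = (n + δ)·k.
Dividing both sides by k: k^(1−α) = s / (n + δ).
k^0.62 = 0.38 / (0.021 + 0.057) = 0.38 / 0.078 = 4.8718
k* = 4.8718^(1/0.62) ≈ 12.8581
y* = (k*)^α = 12.8581^0.38 ≈ 2.6393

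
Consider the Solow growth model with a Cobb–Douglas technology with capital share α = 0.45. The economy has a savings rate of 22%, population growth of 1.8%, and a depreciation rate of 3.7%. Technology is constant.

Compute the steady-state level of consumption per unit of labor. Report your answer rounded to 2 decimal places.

Steady state requires s·f(k) = (n + δ)·k, i.e. s·k^α = (n + δ)·k.
Rearranging, k^(1−α) = s / (n + δ).
k^0.55 = 0.22 / (0.018 + 0.037) = 0.22 / 0.055 = 4.0000
k* = 4.0000^(1/0.55) ≈ 12.4353
y* = (k*)^α = 12.4353^0.45 ≈ 3.1088
c* = (1 − s)·y* = (1 − 0.22) × 3.1088 ≈ 2.4249

c* ≈ 2.42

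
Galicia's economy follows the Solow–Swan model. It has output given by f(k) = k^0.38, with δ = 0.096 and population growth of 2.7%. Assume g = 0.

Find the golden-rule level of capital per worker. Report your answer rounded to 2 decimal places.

k_gold ≈ 6.17

The golden rule sets f'(k) = n + δ, i.e. α·k^(α−1) = n + δ.
So k^(1−α) = α / (n + δ) = 0.38 / 0.123 = 3.0894.
k_gold = 3.0894^(1/0.62) ≈ 6.1676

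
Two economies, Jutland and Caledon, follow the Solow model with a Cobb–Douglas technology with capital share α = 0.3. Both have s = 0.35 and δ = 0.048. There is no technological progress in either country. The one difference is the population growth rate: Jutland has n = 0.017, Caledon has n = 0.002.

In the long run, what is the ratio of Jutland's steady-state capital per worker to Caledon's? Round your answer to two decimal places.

Steady-state k* = [s/(n + δ)]^(1/(1−α)), so the ratio is [ (s_J/(n + δ)_J) / (s_C/(n + δ)_C) ]^1.4286.
s_J/(n + δ)_J = 0.35/0.065 = 5.3846; s_C/(n + δ)_C = 0.35/0.050 = 7.0000.
Ratio = (5.3846/7.0000)^1.4286 = 0.7692^1.4286 ≈ 0.6874

k*_J / k*_C ≈ 0.69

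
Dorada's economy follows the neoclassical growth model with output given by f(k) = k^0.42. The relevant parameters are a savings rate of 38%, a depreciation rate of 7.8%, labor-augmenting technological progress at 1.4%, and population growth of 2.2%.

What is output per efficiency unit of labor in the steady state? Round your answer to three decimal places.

In steady state, investment equals break-even investment: s·k^α = (n + g + δ)·k.
Rearranging, k^(1−α) = s / (n + g + δ).
k^0.58 = 0.38 / (0.022 + 0.014 + 0.078) = 0.38 / 0.114 = 3.3333
k* = 3.3333^(1/0.58) ≈ 7.9709
y* = (k*)^α = 7.9709^0.42 ≈ 2.3913

y* ≈ 2.391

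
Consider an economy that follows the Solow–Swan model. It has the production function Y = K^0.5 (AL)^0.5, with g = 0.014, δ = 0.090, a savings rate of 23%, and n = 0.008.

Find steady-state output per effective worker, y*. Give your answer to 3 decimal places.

y* ≈ 2.054

Steady state requires s·f(k) = (n + g + δ)·k, i.e. s·k^α = (n + g + δ)·k.
Dividing both sides by k: k^(1−α) = s / (n + g + δ).
k^0.5 = 0.23 / (0.008 + 0.014 + 0.090) = 0.23 / 0.112 = 2.0536
k* = 2.0536^(1/0.5) ≈ 4.2173
y* = (k*)^α = 4.2173^0.5 ≈ 2.0536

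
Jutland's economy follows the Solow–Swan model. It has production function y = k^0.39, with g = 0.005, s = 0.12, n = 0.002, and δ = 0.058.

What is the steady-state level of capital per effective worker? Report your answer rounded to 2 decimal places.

Steady state requires s·f(k) = (n + g + δ)·k, i.e. s·k^α = (n + g + δ)·k.
Dividing both sides by k: k^(1−α) = s / (n + g + δ).
k^0.61 = 0.12 / (0.002 + 0.005 + 0.058) = 0.12 / 0.065 = 1.8462
k* = 1.8462^(1/0.61) ≈ 2.7323

k* ≈ 2.73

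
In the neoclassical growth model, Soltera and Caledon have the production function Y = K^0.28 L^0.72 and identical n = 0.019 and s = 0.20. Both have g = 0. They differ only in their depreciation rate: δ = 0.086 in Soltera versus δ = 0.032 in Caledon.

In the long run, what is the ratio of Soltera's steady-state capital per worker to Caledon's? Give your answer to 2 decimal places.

Steady-state k* = [s/(n + δ)]^(1/(1−α)), so the ratio is [ (s_S/(n + δ)_S) / (s_C/(n + δ)_C) ]^1.3889.
s_S/(n + δ)_S = 0.20/0.105 = 1.9048; s_C/(n + δ)_C = 0.20/0.051 = 3.9216.
Ratio = (1.9048/3.9216)^1.3889 = 0.4857^1.3889 ≈ 0.3668

ratio ≈ 0.37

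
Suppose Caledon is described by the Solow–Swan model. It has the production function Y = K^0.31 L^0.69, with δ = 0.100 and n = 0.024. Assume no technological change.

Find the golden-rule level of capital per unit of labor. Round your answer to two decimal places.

k_gold ≈ 3.77

The golden rule sets f'(k) = n + δ, i.e. α·k^(α−1) = n + δ.
So k^(1−α) = α / (n + δ) = 0.31 / 0.124 = 2.5000.
k_gold = 2.5000^(1/0.69) ≈ 3.7733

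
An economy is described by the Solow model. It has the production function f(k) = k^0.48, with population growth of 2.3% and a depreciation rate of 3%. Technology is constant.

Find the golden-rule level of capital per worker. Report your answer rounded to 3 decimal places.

The golden rule sets f'(k) = n + δ, i.e. α·k^(α−1) = n + δ.
So k^(1−α) = α / (n + δ) = 0.48 / 0.053 = 9.0566.
k_gold = 9.0566^(1/0.52) ≈ 69.2337

k_gold ≈ 69.234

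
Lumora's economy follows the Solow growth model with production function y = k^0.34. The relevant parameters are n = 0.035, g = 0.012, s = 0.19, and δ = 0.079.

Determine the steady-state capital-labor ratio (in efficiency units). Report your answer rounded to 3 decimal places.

Steady state requires s·f(k) = (n + g + δ)·k, i.e. s·k^α = (n + g + δ)·k.
Dividing both sides by k: k^(1−α) = s / (n + g + δ).
k^0.66 = 0.19 / (0.035 + 0.012 + 0.079) = 0.19 / 0.126 = 1.5079
k* = 1.5079^(1/0.66) ≈ 1.8632

k* ≈ 1.863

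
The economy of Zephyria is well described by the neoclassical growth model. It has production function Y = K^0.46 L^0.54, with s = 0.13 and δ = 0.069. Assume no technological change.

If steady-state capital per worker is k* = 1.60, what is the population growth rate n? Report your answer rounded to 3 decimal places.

n ≈ 0.032

Steady state requires s·f(k) = (n + δ)·k, i.e. s·k^α = (n + δ)·k.
So s / (n + δ) = (k*)^(1−α) = 1.60^0.54 = 1.2889.
Therefore n + δ = s / 1.2889 = 0.13 / 1.2889 = 0.1009, so n = 0.1009 − 0.069 = 0.0319.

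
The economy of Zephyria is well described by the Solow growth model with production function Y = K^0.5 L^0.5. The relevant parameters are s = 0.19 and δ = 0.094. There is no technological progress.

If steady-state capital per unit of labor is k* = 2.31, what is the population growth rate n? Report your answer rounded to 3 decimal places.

At the steady state, Δk = 0, so s·k^α = (n + δ)·k.
So s / (n + δ) = (k*)^(1−α) = 2.31^0.5 = 1.5199.
Therefore n + δ = s / 1.5199 = 0.19 / 1.5199 = 0.1250, so n = 0.1250 − 0.094 = 0.0310.

n ≈ 0.031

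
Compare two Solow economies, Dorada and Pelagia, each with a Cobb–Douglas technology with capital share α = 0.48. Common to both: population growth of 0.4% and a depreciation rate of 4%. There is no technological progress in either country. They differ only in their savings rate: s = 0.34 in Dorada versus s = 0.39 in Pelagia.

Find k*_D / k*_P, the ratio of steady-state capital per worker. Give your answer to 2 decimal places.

k*_D / k*_P ≈ 0.77

Steady-state k* = [s/(n + δ)]^(1/(1−α)), so the ratio is [ (s_D/(n + δ)_D) / (s_P/(n + δ)_P) ]^1.9231.
s_D/(n + δ)_D = 0.34/0.044 = 7.7273; s_P/(n + δ)_P = 0.39/0.044 = 8.8636.
Ratio = (7.7273/8.8636)^1.9231 = 0.8718^1.9231 ≈ 0.7681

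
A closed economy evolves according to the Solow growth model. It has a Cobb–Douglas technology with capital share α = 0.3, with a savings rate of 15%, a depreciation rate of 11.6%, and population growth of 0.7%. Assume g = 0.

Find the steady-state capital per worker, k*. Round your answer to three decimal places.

At the steady state, Δk = 0, so s·k^α = (n + δ)·k.
Dividing both sides by k: k^(1−α) = s / (n + δ).
k^0.7 = 0.15 / (0.007 + 0.116) = 0.15 / 0.123 = 1.2195
k* = 1.2195^(1/0.7) ≈ 1.3278

k* ≈ 1.328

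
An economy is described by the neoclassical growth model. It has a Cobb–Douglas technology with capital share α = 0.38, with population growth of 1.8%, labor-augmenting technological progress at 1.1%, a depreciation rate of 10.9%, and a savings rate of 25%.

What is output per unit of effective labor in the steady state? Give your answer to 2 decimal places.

Steady state requires s·f(k) = (n + g + δ)·k, i.e. s·k^α = (n + g + δ)·k.
Dividing both sides by k: k^(1−α) = s / (n + g + δ).
k^0.62 = 0.25 / (0.018 + 0.011 + 0.109) = 0.25 / 0.138 = 1.8116
k* = 1.8116^(1/0.62) ≈ 2.6075
y* = (k*)^α = 2.6075^0.38 ≈ 1.4393

y* ≈ 1.44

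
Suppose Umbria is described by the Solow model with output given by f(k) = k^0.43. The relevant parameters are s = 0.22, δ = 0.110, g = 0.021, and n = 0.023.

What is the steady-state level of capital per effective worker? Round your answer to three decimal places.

Steady state requires s·f(k) = (n + g + δ)·k, i.e. s·k^α = (n + g + δ)·k.
Dividing both sides by k: k^(1−α) = s / (n + g + δ).
k^0.57 = 0.22 / (0.023 + 0.021 + 0.110) = 0.22 / 0.154 = 1.4286
k* = 1.4286^(1/0.57) ≈ 1.8697

k* = 1.870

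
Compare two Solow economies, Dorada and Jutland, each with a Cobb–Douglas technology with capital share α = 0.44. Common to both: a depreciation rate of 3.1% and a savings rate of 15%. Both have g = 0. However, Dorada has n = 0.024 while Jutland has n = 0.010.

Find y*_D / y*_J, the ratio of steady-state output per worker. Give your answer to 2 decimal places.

y*_D / y*_J ≈ 0.79

Steady-state y* = [s/(n + δ)]^(α/(1−α)), so the ratio is [ (s_D/(n + δ)_D) / (s_J/(n + δ)_J) ]^0.7857.
s_D/(n + δ)_D = 0.15/0.055 = 2.7273; s_J/(n + δ)_J = 0.15/0.041 = 3.6585.
Ratio = (2.7273/3.6585)^0.7857 = 0.7455^0.7857 ≈ 0.7939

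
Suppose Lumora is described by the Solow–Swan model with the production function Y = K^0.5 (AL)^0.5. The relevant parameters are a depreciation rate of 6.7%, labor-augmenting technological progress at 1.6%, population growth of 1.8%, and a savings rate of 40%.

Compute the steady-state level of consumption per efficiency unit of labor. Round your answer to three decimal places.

At the steady state, Δk = 0, so s·k^α = (n + g + δ)·k.
Rearranging, k^(1−α) = s / (n + g + δ).
k^0.5 = 0.40 / (0.018 + 0.016 + 0.067) = 0.40 / 0.101 = 3.9604
k* = 3.9604^(1/0.5) ≈ 15.6848
y* = (k*)^α = 15.6848^0.5 ≈ 3.9604
c* = (1 − s)·y* = (1 − 0.40) × 3.9604 ≈ 2.3762

c* = 2.376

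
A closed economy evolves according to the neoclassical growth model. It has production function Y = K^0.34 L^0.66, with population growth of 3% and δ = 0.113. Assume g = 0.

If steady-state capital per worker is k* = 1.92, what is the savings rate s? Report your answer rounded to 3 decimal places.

s ≈ 0.220

In steady state, investment equals break-even investment: s·k^α = (n + δ)·k.
So s / (n + δ) = (k*)^(1−α) = 1.92^0.66 = 1.5381.
Therefore s = 1.5381 × (n + δ) = 1.5381 × 0.143 = 0.2199.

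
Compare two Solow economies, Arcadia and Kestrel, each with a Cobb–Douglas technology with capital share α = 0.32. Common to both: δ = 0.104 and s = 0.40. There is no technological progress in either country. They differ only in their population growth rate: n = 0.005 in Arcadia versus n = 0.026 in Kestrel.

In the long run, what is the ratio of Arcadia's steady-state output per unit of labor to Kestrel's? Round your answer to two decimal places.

Steady-state y* = [s/(n + δ)]^(α/(1−α)), so the ratio is [ (s_A/(n + δ)_A) / (s_K/(n + δ)_K) ]^0.4706.
s_A/(n + δ)_A = 0.40/0.109 = 3.6697; s_K/(n + δ)_K = 0.40/0.130 = 3.0769.
Ratio = (3.6697/3.0769)^0.4706 = 1.1927^0.4706 ≈ 1.0865

y*_A / y*_K ≈ 1.09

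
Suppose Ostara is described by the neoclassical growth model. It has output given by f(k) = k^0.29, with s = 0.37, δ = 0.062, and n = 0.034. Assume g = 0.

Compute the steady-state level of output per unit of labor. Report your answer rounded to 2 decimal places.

y* ≈ 1.74

Steady state requires s·f(k) = (n + δ)·k, i.e. s·k^α = (n + δ)·k.
Dividing both sides by k: k^(1−α) = s / (n + δ).
k^0.71 = 0.37 / (0.034 + 0.062) = 0.37 / 0.096 = 3.8542
k* = 3.8542^(1/0.71) ≈ 6.6874
y* = (k*)^α = 6.6874^0.29 ≈ 1.7351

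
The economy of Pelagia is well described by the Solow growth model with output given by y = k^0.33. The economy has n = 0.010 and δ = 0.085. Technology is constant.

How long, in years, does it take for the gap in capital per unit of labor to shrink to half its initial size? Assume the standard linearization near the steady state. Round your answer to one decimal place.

t_½ ≈ 10.9 years

Near the steady state the convergence rate is λ = (1 − α)(n + δ).
λ = (1 − 0.33) × 0.095 = 0.67 × 0.095 = 0.06365
Half-life = ln 2 / λ = 0.6931 / 0.06365 ≈ 10.89 years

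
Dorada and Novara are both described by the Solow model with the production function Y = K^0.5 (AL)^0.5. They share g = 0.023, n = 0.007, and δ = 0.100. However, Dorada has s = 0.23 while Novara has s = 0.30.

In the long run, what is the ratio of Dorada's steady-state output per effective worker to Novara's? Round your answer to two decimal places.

Steady-state y* = [s/(n + g + δ)]^(α/(1−α)), so the ratio is [ (s_D/(n + g + δ)_D) / (s_N/(n + g + δ)_N) ]^1.
s_D/(n + g + δ)_D = 0.23/0.130 = 1.7692; s_N/(n + g + δ)_N = 0.30/0.130 = 2.3077.
Ratio = (1.7692/2.3077)^1 = 0.7667^1 ≈ 0.7667

y*_D / y*_N ≈ 0.77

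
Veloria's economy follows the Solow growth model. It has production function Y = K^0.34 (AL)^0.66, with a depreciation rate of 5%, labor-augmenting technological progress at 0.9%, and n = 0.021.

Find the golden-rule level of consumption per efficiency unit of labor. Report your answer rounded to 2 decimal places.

At the golden rule, f'(k) = n + g + δ, so α·k^(α−1) = n + g + δ and k_gold = (α/(n + g + δ))^(1/(1−α)).
k_gold = (0.34/0.080)^(1/0.66) = 4.2500^1.5152 ≈ 8.9564
c_gold = f(k_gold) − (n + g + δ)·k_gold = 2.1073 − 0.080×8.9564 ≈ 1.3908

c_gold ≈ 1.39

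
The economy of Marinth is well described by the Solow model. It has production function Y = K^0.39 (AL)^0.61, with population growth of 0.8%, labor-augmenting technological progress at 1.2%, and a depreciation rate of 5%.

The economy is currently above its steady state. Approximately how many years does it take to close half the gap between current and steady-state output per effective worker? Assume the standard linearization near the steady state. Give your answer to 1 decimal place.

about 16.2 years

Near the steady state the convergence rate is λ = (1 − α)(n + g + δ).
λ = (1 − 0.39) × 0.070 = 0.61 × 0.070 = 0.0427
Half-life = ln 2 / λ = 0.6931 / 0.0427 ≈ 16.23 years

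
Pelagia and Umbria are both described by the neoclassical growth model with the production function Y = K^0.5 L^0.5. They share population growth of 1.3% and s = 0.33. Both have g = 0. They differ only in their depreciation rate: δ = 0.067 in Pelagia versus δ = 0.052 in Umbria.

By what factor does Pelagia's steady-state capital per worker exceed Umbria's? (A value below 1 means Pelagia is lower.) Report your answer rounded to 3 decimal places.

Steady-state k* = [s/(n + δ)]^(1/(1−α)), so the ratio is [ (s_P/(n + δ)_P) / (s_U/(n + δ)_U) ]^2.
s_P/(n + δ)_P = 0.33/0.080 = 4.1250; s_U/(n + δ)_U = 0.33/0.065 = 5.0769.
Ratio = (4.1250/5.0769)^2 = 0.8125^2 ≈ 0.6602

k*_P / k*_U ≈ 0.660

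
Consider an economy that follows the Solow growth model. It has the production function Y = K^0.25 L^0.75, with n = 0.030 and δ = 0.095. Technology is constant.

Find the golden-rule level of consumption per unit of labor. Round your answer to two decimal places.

At the golden rule, f'(k) = n + δ, so α·k^(α−1) = n + δ and k_gold = (α/(n + δ))^(1/(1−α)).
k_gold = (0.25/0.125)^(1/0.75) = 2.0000^1.3333 ≈ 2.5198
c_gold = f(k_gold) − (n + δ)·k_gold = 1.2599 − 0.125×2.5198 ≈ 0.9449

c_gold ≈ 0.94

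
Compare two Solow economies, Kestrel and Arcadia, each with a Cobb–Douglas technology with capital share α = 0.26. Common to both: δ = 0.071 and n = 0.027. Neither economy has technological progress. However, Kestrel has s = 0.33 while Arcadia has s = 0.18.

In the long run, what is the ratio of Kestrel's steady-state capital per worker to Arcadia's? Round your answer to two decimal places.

Steady-state k* = [s/(n + δ)]^(1/(1−α)), so the ratio is [ (s_K/(n + δ)_K) / (s_A/(n + δ)_A) ]^1.3514.
s_K/(n + δ)_K = 0.33/0.098 = 3.3673; s_A/(n + δ)_A = 0.18/0.098 = 1.8367.
Ratio = (3.3673/1.8367)^1.3514 = 1.8333^1.3514 ≈ 2.2685

k*_K / k*_A ≈ 2.27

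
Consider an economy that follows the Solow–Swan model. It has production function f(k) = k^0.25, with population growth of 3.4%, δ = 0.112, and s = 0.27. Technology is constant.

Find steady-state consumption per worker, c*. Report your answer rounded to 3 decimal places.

At the steady state, Δk = 0, so s·k^α = (n + δ)·k.
Dividing both sides by k: k^(1−α) = s / (n + δ).
k^0.75 = 0.27 / (0.034 + 0.112) = 0.27 / 0.146 = 1.8493
k* = 1.8493^(1/0.75) ≈ 2.2699
y* = (k*)^α = 2.2699^0.25 ≈ 1.2274
c* = (1 − s)·y* = (1 − 0.27) × 1.2274 ≈ 0.8960

c* ≈ 0.896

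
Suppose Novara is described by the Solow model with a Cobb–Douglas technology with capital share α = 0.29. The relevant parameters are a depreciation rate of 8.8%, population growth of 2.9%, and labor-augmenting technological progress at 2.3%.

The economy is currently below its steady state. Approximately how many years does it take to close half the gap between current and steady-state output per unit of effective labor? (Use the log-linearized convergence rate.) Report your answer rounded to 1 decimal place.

Near the steady state the convergence rate is λ = (1 − α)(n + g + δ).
λ = (1 − 0.29) × 0.140 = 0.71 × 0.140 = 0.0994
Half-life = ln 2 / λ = 0.6931 / 0.0994 ≈ 6.97 years

half-life ≈ 7.0 years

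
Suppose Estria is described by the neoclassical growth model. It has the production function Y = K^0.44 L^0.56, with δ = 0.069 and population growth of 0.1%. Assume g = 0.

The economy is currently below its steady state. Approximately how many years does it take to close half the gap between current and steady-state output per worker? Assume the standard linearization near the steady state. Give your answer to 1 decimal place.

about 17.7 years

Near the steady state the convergence rate is λ = (1 − α)(n + δ).
λ = (1 − 0.44) × 0.070 = 0.56 × 0.070 = 0.0392
Half-life = ln 2 / λ = 0.6931 / 0.0392 ≈ 17.68 years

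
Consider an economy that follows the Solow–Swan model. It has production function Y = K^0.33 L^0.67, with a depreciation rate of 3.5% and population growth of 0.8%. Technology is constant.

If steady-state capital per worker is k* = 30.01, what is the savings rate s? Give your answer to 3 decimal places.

s ≈ 0.420

At the steady state, Δk = 0, so s·k^α = (n + δ)·k.
So s / (n + δ) = (k*)^(1−α) = 30.01^0.67 = 9.7672.
Therefore s = 9.7672 × (n + δ) = 9.7672 × 0.043 = 0.4200.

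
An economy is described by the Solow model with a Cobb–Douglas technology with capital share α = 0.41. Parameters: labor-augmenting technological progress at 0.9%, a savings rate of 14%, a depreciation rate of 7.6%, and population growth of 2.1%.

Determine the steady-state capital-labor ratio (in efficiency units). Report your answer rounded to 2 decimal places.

At the steady state, Δk = 0, so s·k^α = (n + g + δ)·k.
Dividing both sides by k: k^(1−α) = s / (n + g + δ).
k^0.59 = 0.14 / (0.021 + 0.009 + 0.076) = 0.14 / 0.106 = 1.3208
k* = 1.3208^(1/0.59) ≈ 1.6025

k* ≈ 1.60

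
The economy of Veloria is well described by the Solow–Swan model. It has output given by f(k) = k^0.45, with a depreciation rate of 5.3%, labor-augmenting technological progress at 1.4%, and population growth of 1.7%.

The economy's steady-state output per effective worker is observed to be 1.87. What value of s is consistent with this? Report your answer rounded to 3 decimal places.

s ≈ 0.181

Steady state requires s·f(k) = (n + g + δ)·k, i.e. s·k^α = (n + g + δ)·k.
Since y* = [s/(n + g + δ)]^(α/(1−α)), we have s/(n + g + δ) = (y*)^((1−α)/α) = 1.87^1.2222 = 2.1490.
Therefore s = 2.1490 × (n + g + δ) = 2.1490 × 0.084 = 0.1805.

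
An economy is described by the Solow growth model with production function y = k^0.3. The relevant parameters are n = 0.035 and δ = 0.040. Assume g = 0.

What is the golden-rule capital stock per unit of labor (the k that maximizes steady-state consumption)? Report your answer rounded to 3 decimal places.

k_gold ≈ 7.246

The golden rule sets f'(k) = n + δ, i.e. α·k^(α−1) = n + δ.
So k^(1−α) = α / (n + δ) = 0.3 / 0.075 = 4.0000.
k_gold = 4.0000^(1/0.7) ≈ 7.2458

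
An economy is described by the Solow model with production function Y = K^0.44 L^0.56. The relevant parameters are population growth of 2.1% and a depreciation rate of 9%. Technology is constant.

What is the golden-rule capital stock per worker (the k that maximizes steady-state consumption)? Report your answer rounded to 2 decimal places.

k_gold ≈ 11.70

The golden rule sets f'(k) = n + δ, i.e. α·k^(α−1) = n + δ.
So k^(1−α) = α / (n + δ) = 0.44 / 0.111 = 3.9640.
k_gold = 3.9640^(1/0.56) ≈ 11.6976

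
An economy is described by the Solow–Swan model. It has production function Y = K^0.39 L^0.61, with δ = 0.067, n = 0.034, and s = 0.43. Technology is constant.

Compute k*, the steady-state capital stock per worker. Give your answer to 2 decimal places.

Steady state requires s·f(k) = (n + δ)·k, i.e. s·k^α = (n + δ)·k.
Rearranging, k^(1−α) = s / (n + δ).
k^0.61 = 0.43 / (0.034 + 0.067) = 0.43 / 0.101 = 4.2574
k* = 4.2574^(1/0.61) ≈ 10.7494

k* ≈ 10.75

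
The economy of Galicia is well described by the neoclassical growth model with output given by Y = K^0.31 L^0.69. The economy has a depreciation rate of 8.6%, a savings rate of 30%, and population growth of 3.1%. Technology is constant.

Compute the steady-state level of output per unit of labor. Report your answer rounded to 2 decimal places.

In steady state, investment equals break-even investment: s·k^α = (n + δ)·k.
Dividing both sides by k: k^(1−α) = s / (n + δ).
k^0.69 = 0.30 / (0.031 + 0.086) = 0.30 / 0.117 = 2.5641
k* = 2.5641^(1/0.69) ≈ 3.9143
y* = (k*)^α = 3.9143^0.31 ≈ 1.5266

y* ≈ 1.53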